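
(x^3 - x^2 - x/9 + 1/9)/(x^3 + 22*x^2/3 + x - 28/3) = (9*x^2 - 1)/(3*(3*x^2 + 25*x + 28))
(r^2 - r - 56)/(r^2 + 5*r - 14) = (r - 8)/(r - 2)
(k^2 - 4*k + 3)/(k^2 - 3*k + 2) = (k - 3)/(k - 2)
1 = 1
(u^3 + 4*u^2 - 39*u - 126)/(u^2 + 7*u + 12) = (u^2 + u - 42)/(u + 4)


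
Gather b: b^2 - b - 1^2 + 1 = b^2 - b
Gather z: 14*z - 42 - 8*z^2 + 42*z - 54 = -8*z^2 + 56*z - 96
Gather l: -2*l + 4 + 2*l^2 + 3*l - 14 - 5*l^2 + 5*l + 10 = -3*l^2 + 6*l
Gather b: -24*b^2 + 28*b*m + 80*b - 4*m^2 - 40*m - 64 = -24*b^2 + b*(28*m + 80) - 4*m^2 - 40*m - 64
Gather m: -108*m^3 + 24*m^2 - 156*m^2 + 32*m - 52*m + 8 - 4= -108*m^3 - 132*m^2 - 20*m + 4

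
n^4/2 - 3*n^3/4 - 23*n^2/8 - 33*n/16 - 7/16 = (n/2 + 1/4)*(n - 7/2)*(n + 1/2)*(n + 1)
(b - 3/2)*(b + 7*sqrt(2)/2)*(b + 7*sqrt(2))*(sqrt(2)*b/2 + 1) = sqrt(2)*b^4/2 - 3*sqrt(2)*b^3/4 + 23*b^3/2 - 69*b^2/4 + 35*sqrt(2)*b^2 - 105*sqrt(2)*b/2 + 49*b - 147/2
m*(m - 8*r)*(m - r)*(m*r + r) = m^4*r - 9*m^3*r^2 + m^3*r + 8*m^2*r^3 - 9*m^2*r^2 + 8*m*r^3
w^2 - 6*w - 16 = (w - 8)*(w + 2)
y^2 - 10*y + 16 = (y - 8)*(y - 2)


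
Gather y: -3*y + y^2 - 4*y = y^2 - 7*y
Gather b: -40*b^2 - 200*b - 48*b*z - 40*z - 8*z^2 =-40*b^2 + b*(-48*z - 200) - 8*z^2 - 40*z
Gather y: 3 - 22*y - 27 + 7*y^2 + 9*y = 7*y^2 - 13*y - 24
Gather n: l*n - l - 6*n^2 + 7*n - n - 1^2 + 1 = -l - 6*n^2 + n*(l + 6)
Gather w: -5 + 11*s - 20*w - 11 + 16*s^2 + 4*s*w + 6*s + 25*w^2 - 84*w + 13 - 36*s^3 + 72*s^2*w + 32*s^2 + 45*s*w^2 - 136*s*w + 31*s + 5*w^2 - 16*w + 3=-36*s^3 + 48*s^2 + 48*s + w^2*(45*s + 30) + w*(72*s^2 - 132*s - 120)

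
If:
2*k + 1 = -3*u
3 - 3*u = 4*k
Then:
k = 2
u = -5/3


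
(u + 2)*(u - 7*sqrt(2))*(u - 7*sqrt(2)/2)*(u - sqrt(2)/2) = u^4 - 11*sqrt(2)*u^3 + 2*u^3 - 22*sqrt(2)*u^2 + 119*u^2/2 - 49*sqrt(2)*u/2 + 119*u - 49*sqrt(2)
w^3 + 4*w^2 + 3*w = w*(w + 1)*(w + 3)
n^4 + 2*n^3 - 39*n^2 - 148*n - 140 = (n - 7)*(n + 2)^2*(n + 5)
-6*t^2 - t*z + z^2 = (-3*t + z)*(2*t + z)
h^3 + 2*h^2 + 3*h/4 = h*(h + 1/2)*(h + 3/2)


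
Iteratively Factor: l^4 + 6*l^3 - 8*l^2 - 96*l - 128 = (l + 4)*(l^3 + 2*l^2 - 16*l - 32) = (l + 2)*(l + 4)*(l^2 - 16) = (l - 4)*(l + 2)*(l + 4)*(l + 4)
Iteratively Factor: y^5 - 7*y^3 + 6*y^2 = (y - 2)*(y^4 + 2*y^3 - 3*y^2) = y*(y - 2)*(y^3 + 2*y^2 - 3*y) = y^2*(y - 2)*(y^2 + 2*y - 3) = y^2*(y - 2)*(y + 3)*(y - 1)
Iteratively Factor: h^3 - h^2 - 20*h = (h - 5)*(h^2 + 4*h) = h*(h - 5)*(h + 4)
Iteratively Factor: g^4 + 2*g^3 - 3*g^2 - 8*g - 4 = (g + 1)*(g^3 + g^2 - 4*g - 4) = (g - 2)*(g + 1)*(g^2 + 3*g + 2) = (g - 2)*(g + 1)*(g + 2)*(g + 1)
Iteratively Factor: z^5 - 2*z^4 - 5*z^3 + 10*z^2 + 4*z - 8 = (z + 1)*(z^4 - 3*z^3 - 2*z^2 + 12*z - 8) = (z - 2)*(z + 1)*(z^3 - z^2 - 4*z + 4) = (z - 2)*(z - 1)*(z + 1)*(z^2 - 4) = (z - 2)*(z - 1)*(z + 1)*(z + 2)*(z - 2)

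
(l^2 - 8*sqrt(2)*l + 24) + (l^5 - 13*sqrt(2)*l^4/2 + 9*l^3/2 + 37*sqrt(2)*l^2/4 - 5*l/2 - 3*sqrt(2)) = l^5 - 13*sqrt(2)*l^4/2 + 9*l^3/2 + l^2 + 37*sqrt(2)*l^2/4 - 8*sqrt(2)*l - 5*l/2 - 3*sqrt(2) + 24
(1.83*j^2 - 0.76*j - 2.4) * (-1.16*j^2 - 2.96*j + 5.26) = -2.1228*j^4 - 4.5352*j^3 + 14.6594*j^2 + 3.1064*j - 12.624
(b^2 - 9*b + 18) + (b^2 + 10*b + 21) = 2*b^2 + b + 39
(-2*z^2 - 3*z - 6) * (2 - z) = 2*z^3 - z^2 - 12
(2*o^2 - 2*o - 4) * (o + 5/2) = 2*o^3 + 3*o^2 - 9*o - 10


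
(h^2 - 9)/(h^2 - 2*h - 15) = (h - 3)/(h - 5)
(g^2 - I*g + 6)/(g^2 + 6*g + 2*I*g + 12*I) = (g - 3*I)/(g + 6)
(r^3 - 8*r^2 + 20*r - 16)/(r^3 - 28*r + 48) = (r - 2)/(r + 6)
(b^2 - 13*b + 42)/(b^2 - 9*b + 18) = (b - 7)/(b - 3)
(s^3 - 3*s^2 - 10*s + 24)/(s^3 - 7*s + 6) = (s - 4)/(s - 1)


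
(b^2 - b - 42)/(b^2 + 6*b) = (b - 7)/b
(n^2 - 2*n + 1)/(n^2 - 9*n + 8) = (n - 1)/(n - 8)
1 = 1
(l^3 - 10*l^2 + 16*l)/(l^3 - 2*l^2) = (l - 8)/l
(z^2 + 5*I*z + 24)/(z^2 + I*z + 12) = (z + 8*I)/(z + 4*I)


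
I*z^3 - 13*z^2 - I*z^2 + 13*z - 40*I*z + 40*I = (z + 5*I)*(z + 8*I)*(I*z - I)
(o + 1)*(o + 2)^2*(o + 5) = o^4 + 10*o^3 + 33*o^2 + 44*o + 20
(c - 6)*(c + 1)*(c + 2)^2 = c^4 - c^3 - 22*c^2 - 44*c - 24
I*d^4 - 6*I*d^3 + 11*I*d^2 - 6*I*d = d*(d - 3)*(d - 2)*(I*d - I)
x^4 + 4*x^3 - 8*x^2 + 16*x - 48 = (x - 2)*(x + 6)*(x - 2*I)*(x + 2*I)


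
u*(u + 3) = u^2 + 3*u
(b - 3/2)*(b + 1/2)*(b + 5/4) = b^3 + b^2/4 - 2*b - 15/16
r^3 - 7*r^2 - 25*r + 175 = (r - 7)*(r - 5)*(r + 5)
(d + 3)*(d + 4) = d^2 + 7*d + 12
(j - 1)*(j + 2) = j^2 + j - 2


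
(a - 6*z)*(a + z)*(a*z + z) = a^3*z - 5*a^2*z^2 + a^2*z - 6*a*z^3 - 5*a*z^2 - 6*z^3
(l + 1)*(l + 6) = l^2 + 7*l + 6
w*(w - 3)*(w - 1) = w^3 - 4*w^2 + 3*w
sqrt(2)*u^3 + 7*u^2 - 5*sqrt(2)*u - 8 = (u - sqrt(2))*(u + 4*sqrt(2))*(sqrt(2)*u + 1)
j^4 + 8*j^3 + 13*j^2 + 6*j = j*(j + 1)^2*(j + 6)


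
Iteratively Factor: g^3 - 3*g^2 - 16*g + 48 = (g - 4)*(g^2 + g - 12) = (g - 4)*(g - 3)*(g + 4)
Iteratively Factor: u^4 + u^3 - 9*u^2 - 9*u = (u + 3)*(u^3 - 2*u^2 - 3*u) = u*(u + 3)*(u^2 - 2*u - 3) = u*(u + 1)*(u + 3)*(u - 3)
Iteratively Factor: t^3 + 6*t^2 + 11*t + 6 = (t + 1)*(t^2 + 5*t + 6) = (t + 1)*(t + 3)*(t + 2)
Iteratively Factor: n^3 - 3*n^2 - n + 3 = (n + 1)*(n^2 - 4*n + 3) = (n - 1)*(n + 1)*(n - 3)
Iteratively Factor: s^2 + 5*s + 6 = (s + 3)*(s + 2)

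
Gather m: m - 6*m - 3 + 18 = 15 - 5*m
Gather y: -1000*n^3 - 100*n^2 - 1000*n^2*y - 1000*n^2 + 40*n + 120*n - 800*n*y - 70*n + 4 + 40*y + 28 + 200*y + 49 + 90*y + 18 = -1000*n^3 - 1100*n^2 + 90*n + y*(-1000*n^2 - 800*n + 330) + 99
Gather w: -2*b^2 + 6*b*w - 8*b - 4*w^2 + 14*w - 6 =-2*b^2 - 8*b - 4*w^2 + w*(6*b + 14) - 6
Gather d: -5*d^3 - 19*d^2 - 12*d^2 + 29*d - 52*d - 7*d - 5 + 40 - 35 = -5*d^3 - 31*d^2 - 30*d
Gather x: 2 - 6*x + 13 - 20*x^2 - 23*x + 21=-20*x^2 - 29*x + 36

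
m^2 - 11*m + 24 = (m - 8)*(m - 3)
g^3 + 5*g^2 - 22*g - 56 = (g - 4)*(g + 2)*(g + 7)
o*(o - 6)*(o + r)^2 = o^4 + 2*o^3*r - 6*o^3 + o^2*r^2 - 12*o^2*r - 6*o*r^2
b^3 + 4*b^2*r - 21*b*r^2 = b*(b - 3*r)*(b + 7*r)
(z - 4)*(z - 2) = z^2 - 6*z + 8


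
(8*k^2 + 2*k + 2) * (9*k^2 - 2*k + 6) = 72*k^4 + 2*k^3 + 62*k^2 + 8*k + 12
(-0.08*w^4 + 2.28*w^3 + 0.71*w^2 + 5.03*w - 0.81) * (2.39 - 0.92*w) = 0.0736*w^5 - 2.2888*w^4 + 4.796*w^3 - 2.9307*w^2 + 12.7669*w - 1.9359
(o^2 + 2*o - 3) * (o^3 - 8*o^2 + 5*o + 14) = o^5 - 6*o^4 - 14*o^3 + 48*o^2 + 13*o - 42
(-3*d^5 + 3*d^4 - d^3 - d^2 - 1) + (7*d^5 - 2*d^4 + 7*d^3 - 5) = 4*d^5 + d^4 + 6*d^3 - d^2 - 6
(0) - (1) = -1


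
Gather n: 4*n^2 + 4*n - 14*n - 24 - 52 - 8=4*n^2 - 10*n - 84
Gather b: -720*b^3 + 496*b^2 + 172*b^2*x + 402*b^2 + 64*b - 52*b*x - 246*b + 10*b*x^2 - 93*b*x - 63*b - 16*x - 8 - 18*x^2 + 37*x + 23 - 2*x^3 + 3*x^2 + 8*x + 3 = -720*b^3 + b^2*(172*x + 898) + b*(10*x^2 - 145*x - 245) - 2*x^3 - 15*x^2 + 29*x + 18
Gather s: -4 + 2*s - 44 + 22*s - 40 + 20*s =44*s - 88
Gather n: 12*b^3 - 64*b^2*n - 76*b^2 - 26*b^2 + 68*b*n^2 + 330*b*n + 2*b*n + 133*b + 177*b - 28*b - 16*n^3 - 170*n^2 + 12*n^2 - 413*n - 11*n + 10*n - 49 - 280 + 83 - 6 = 12*b^3 - 102*b^2 + 282*b - 16*n^3 + n^2*(68*b - 158) + n*(-64*b^2 + 332*b - 414) - 252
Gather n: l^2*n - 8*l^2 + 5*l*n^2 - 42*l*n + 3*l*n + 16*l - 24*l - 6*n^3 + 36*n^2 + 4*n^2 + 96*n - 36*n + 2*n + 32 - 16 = -8*l^2 - 8*l - 6*n^3 + n^2*(5*l + 40) + n*(l^2 - 39*l + 62) + 16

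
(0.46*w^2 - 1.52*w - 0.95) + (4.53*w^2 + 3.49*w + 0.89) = 4.99*w^2 + 1.97*w - 0.0599999999999999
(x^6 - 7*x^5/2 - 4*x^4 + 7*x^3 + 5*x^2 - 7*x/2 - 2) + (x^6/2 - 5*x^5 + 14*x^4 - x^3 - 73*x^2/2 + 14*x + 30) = 3*x^6/2 - 17*x^5/2 + 10*x^4 + 6*x^3 - 63*x^2/2 + 21*x/2 + 28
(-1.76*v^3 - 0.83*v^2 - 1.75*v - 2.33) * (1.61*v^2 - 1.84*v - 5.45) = -2.8336*v^5 + 1.9021*v^4 + 8.3017*v^3 + 3.9922*v^2 + 13.8247*v + 12.6985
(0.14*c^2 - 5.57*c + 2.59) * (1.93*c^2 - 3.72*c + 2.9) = 0.2702*c^4 - 11.2709*c^3 + 26.1251*c^2 - 25.7878*c + 7.511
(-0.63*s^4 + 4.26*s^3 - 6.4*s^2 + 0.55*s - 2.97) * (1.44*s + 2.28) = -0.9072*s^5 + 4.698*s^4 + 0.496799999999999*s^3 - 13.8*s^2 - 3.0228*s - 6.7716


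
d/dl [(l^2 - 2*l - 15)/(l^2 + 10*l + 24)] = 6*(2*l^2 + 13*l + 17)/(l^4 + 20*l^3 + 148*l^2 + 480*l + 576)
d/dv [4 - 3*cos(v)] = 3*sin(v)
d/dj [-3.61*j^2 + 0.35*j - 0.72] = 0.35 - 7.22*j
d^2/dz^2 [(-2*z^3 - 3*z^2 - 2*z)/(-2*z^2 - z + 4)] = 8*(5*z^3 + 12*z^2 + 36*z + 14)/(8*z^6 + 12*z^5 - 42*z^4 - 47*z^3 + 84*z^2 + 48*z - 64)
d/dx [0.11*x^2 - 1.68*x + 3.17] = 0.22*x - 1.68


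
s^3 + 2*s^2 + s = s*(s + 1)^2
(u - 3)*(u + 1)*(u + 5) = u^3 + 3*u^2 - 13*u - 15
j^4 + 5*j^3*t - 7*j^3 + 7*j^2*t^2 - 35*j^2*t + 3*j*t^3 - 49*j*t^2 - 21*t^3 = (j - 7)*(j + t)^2*(j + 3*t)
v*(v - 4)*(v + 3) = v^3 - v^2 - 12*v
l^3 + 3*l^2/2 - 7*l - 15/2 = (l - 5/2)*(l + 1)*(l + 3)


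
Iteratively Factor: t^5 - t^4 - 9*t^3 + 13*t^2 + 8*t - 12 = (t + 3)*(t^4 - 4*t^3 + 3*t^2 + 4*t - 4) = (t - 2)*(t + 3)*(t^3 - 2*t^2 - t + 2) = (t - 2)*(t - 1)*(t + 3)*(t^2 - t - 2) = (t - 2)^2*(t - 1)*(t + 3)*(t + 1)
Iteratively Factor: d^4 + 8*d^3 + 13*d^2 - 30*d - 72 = (d + 4)*(d^3 + 4*d^2 - 3*d - 18) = (d + 3)*(d + 4)*(d^2 + d - 6) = (d - 2)*(d + 3)*(d + 4)*(d + 3)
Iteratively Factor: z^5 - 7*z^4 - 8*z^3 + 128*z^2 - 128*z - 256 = (z - 4)*(z^4 - 3*z^3 - 20*z^2 + 48*z + 64) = (z - 4)*(z + 4)*(z^3 - 7*z^2 + 8*z + 16) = (z - 4)*(z + 1)*(z + 4)*(z^2 - 8*z + 16) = (z - 4)^2*(z + 1)*(z + 4)*(z - 4)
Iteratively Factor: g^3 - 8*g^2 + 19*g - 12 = (g - 1)*(g^2 - 7*g + 12) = (g - 4)*(g - 1)*(g - 3)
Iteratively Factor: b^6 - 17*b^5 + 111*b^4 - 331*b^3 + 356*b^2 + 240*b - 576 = (b - 4)*(b^5 - 13*b^4 + 59*b^3 - 95*b^2 - 24*b + 144) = (b - 4)^2*(b^4 - 9*b^3 + 23*b^2 - 3*b - 36) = (b - 4)^2*(b + 1)*(b^3 - 10*b^2 + 33*b - 36) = (b - 4)^3*(b + 1)*(b^2 - 6*b + 9) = (b - 4)^3*(b - 3)*(b + 1)*(b - 3)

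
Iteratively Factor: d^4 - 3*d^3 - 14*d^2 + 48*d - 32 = (d - 1)*(d^3 - 2*d^2 - 16*d + 32) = (d - 1)*(d + 4)*(d^2 - 6*d + 8) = (d - 2)*(d - 1)*(d + 4)*(d - 4)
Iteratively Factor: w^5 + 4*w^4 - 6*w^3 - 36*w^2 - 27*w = (w - 3)*(w^4 + 7*w^3 + 15*w^2 + 9*w) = (w - 3)*(w + 3)*(w^3 + 4*w^2 + 3*w) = (w - 3)*(w + 1)*(w + 3)*(w^2 + 3*w) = w*(w - 3)*(w + 1)*(w + 3)*(w + 3)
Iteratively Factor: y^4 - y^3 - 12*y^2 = (y - 4)*(y^3 + 3*y^2) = (y - 4)*(y + 3)*(y^2) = y*(y - 4)*(y + 3)*(y)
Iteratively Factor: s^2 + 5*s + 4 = (s + 1)*(s + 4)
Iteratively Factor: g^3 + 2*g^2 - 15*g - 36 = (g + 3)*(g^2 - g - 12) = (g + 3)^2*(g - 4)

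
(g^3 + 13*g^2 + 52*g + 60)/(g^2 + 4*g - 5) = (g^2 + 8*g + 12)/(g - 1)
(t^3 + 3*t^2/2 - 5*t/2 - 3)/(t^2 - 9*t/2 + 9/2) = (t^2 + 3*t + 2)/(t - 3)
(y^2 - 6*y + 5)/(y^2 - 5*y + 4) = (y - 5)/(y - 4)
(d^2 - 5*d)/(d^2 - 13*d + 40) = d/(d - 8)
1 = 1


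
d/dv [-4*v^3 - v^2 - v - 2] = -12*v^2 - 2*v - 1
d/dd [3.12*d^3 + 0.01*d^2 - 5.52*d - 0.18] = 9.36*d^2 + 0.02*d - 5.52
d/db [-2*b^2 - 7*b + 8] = -4*b - 7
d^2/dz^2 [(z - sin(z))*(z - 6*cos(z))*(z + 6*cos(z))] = z^2*sin(z) - 4*z*cos(z) + 72*z*cos(2*z) + 6*z - 11*sin(z) + 72*sin(2*z) - 81*sin(3*z)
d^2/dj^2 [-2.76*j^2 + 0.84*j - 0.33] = -5.52000000000000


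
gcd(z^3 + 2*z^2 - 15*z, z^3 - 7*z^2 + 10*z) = z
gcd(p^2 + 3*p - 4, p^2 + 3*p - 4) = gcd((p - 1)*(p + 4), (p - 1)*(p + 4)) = p^2 + 3*p - 4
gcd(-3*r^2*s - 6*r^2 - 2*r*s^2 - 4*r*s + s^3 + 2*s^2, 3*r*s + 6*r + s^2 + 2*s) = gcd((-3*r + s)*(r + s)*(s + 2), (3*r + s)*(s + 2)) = s + 2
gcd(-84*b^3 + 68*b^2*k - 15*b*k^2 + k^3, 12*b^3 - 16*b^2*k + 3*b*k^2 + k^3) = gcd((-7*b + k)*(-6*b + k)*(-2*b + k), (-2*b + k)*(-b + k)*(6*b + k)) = 2*b - k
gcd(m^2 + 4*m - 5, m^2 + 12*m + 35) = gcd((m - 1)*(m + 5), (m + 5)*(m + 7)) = m + 5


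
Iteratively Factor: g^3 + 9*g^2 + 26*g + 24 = (g + 4)*(g^2 + 5*g + 6) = (g + 3)*(g + 4)*(g + 2)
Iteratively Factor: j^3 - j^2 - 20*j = (j - 5)*(j^2 + 4*j) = j*(j - 5)*(j + 4)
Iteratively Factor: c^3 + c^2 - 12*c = (c)*(c^2 + c - 12) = c*(c + 4)*(c - 3)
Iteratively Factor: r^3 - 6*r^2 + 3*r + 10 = (r + 1)*(r^2 - 7*r + 10) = (r - 2)*(r + 1)*(r - 5)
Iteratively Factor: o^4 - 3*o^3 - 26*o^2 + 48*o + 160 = (o + 2)*(o^3 - 5*o^2 - 16*o + 80) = (o - 5)*(o + 2)*(o^2 - 16) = (o - 5)*(o - 4)*(o + 2)*(o + 4)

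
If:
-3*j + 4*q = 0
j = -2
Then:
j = -2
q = -3/2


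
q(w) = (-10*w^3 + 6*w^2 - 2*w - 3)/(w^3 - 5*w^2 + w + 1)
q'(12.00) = 0.85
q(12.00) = -16.10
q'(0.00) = 1.00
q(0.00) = -3.00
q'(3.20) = 18.65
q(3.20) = 19.37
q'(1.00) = -3.50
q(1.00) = 4.50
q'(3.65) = 37.30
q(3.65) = 31.24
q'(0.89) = -9.92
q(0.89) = 5.18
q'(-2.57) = 0.78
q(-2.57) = -4.10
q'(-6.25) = 0.35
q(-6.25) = -6.04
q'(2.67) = 10.19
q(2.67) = 12.05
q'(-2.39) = 0.82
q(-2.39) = -3.96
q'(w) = (-30*w^2 + 12*w - 2)/(w^3 - 5*w^2 + w + 1) + (-3*w^2 + 10*w - 1)*(-10*w^3 + 6*w^2 - 2*w - 3)/(w^3 - 5*w^2 + w + 1)^2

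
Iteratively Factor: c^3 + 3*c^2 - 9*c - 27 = (c + 3)*(c^2 - 9) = (c - 3)*(c + 3)*(c + 3)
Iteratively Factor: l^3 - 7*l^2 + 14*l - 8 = (l - 4)*(l^2 - 3*l + 2) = (l - 4)*(l - 2)*(l - 1)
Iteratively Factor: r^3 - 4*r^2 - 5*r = (r)*(r^2 - 4*r - 5) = r*(r - 5)*(r + 1)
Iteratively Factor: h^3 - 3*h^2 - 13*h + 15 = (h + 3)*(h^2 - 6*h + 5) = (h - 5)*(h + 3)*(h - 1)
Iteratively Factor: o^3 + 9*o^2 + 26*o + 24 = (o + 3)*(o^2 + 6*o + 8) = (o + 3)*(o + 4)*(o + 2)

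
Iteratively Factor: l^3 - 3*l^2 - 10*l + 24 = (l + 3)*(l^2 - 6*l + 8) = (l - 4)*(l + 3)*(l - 2)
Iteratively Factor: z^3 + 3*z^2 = (z)*(z^2 + 3*z) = z^2*(z + 3)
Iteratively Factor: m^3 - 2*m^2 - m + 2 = (m - 2)*(m^2 - 1) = (m - 2)*(m - 1)*(m + 1)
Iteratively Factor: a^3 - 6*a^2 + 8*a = (a - 4)*(a^2 - 2*a) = (a - 4)*(a - 2)*(a)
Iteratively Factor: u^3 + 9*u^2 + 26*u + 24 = (u + 2)*(u^2 + 7*u + 12) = (u + 2)*(u + 3)*(u + 4)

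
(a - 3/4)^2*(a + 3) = a^3 + 3*a^2/2 - 63*a/16 + 27/16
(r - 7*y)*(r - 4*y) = r^2 - 11*r*y + 28*y^2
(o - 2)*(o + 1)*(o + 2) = o^3 + o^2 - 4*o - 4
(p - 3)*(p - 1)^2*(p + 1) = p^4 - 4*p^3 + 2*p^2 + 4*p - 3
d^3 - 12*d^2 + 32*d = d*(d - 8)*(d - 4)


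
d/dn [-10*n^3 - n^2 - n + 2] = -30*n^2 - 2*n - 1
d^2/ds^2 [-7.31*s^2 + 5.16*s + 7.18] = -14.6200000000000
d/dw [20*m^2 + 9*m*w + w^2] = 9*m + 2*w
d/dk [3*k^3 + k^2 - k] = 9*k^2 + 2*k - 1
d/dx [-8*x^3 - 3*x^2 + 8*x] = -24*x^2 - 6*x + 8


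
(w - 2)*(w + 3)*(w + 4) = w^3 + 5*w^2 - 2*w - 24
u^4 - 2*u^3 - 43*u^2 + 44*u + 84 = (u - 7)*(u - 2)*(u + 1)*(u + 6)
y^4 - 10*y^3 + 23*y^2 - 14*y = y*(y - 7)*(y - 2)*(y - 1)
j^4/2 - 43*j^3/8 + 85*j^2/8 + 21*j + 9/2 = (j/2 + 1/2)*(j - 6)^2*(j + 1/4)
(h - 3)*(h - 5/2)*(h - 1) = h^3 - 13*h^2/2 + 13*h - 15/2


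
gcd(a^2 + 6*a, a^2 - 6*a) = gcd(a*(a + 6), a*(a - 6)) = a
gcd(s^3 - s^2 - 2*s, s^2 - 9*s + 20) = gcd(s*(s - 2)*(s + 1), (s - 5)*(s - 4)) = 1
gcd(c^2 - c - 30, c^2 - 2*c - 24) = c - 6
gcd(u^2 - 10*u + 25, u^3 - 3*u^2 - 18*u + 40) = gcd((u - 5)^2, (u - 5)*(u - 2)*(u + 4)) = u - 5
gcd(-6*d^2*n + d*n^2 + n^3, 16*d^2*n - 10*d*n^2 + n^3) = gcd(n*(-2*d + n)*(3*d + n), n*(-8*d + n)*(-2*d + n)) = 2*d*n - n^2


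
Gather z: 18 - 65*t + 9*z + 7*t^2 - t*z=7*t^2 - 65*t + z*(9 - t) + 18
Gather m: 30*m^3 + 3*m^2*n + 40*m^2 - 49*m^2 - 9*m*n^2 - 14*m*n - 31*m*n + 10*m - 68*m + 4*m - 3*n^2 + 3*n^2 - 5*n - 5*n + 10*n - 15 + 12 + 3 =30*m^3 + m^2*(3*n - 9) + m*(-9*n^2 - 45*n - 54)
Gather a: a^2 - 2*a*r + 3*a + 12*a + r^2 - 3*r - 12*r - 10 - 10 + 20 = a^2 + a*(15 - 2*r) + r^2 - 15*r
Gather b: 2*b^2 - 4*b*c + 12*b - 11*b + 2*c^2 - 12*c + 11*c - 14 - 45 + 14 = 2*b^2 + b*(1 - 4*c) + 2*c^2 - c - 45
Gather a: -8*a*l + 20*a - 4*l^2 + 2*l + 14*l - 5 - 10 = a*(20 - 8*l) - 4*l^2 + 16*l - 15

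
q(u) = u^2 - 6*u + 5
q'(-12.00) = -30.00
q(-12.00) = 221.00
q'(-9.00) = -24.00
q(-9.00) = 140.00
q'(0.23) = -5.54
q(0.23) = 3.67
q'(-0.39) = -6.78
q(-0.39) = 7.49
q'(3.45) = 0.90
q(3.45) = -3.80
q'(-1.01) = -8.02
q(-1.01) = 12.08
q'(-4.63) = -15.26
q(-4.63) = 54.22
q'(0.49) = -5.02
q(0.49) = 2.30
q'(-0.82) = -7.64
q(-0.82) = 10.59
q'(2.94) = -0.12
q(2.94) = -4.00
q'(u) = 2*u - 6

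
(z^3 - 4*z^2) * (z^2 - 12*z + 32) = z^5 - 16*z^4 + 80*z^3 - 128*z^2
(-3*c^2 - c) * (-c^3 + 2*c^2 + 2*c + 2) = 3*c^5 - 5*c^4 - 8*c^3 - 8*c^2 - 2*c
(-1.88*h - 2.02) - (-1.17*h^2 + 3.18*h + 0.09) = 1.17*h^2 - 5.06*h - 2.11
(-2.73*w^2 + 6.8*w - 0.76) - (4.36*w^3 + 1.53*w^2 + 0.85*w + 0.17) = -4.36*w^3 - 4.26*w^2 + 5.95*w - 0.93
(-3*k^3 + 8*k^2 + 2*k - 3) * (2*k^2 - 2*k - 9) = -6*k^5 + 22*k^4 + 15*k^3 - 82*k^2 - 12*k + 27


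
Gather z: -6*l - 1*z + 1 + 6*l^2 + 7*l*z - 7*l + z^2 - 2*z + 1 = 6*l^2 - 13*l + z^2 + z*(7*l - 3) + 2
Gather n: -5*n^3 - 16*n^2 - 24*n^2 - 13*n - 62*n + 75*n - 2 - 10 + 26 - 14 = -5*n^3 - 40*n^2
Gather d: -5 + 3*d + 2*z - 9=3*d + 2*z - 14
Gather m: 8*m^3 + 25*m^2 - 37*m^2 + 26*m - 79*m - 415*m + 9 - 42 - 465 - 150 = 8*m^3 - 12*m^2 - 468*m - 648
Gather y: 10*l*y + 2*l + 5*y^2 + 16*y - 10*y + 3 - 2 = 2*l + 5*y^2 + y*(10*l + 6) + 1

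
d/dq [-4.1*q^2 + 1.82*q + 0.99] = 1.82 - 8.2*q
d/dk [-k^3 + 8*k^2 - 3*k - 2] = -3*k^2 + 16*k - 3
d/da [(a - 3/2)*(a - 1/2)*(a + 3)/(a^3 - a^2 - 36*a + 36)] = (-4*a^4 - 123*a^3 + 120*a^2 + 153*a - 216)/(2*(a^6 - 2*a^5 - 71*a^4 + 144*a^3 + 1224*a^2 - 2592*a + 1296))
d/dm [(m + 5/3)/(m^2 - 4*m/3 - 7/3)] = (-9*m^2 - 30*m - 1)/(9*m^4 - 24*m^3 - 26*m^2 + 56*m + 49)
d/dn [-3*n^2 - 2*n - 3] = -6*n - 2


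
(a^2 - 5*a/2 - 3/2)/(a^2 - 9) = (a + 1/2)/(a + 3)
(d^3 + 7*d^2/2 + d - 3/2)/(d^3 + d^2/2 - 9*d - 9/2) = (2*d^2 + d - 1)/(2*d^2 - 5*d - 3)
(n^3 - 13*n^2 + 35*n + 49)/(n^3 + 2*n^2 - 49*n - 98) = (n^2 - 6*n - 7)/(n^2 + 9*n + 14)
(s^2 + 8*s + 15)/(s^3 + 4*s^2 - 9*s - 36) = (s + 5)/(s^2 + s - 12)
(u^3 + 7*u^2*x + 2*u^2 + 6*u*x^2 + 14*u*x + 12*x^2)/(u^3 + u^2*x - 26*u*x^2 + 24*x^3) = (u^2 + u*x + 2*u + 2*x)/(u^2 - 5*u*x + 4*x^2)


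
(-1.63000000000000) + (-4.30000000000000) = -5.93000000000000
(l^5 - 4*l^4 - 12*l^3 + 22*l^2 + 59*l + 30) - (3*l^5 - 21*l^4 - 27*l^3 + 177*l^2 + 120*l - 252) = -2*l^5 + 17*l^4 + 15*l^3 - 155*l^2 - 61*l + 282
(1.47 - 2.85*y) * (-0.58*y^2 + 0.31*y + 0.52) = 1.653*y^3 - 1.7361*y^2 - 1.0263*y + 0.7644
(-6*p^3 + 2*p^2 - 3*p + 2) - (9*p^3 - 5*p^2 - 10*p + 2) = -15*p^3 + 7*p^2 + 7*p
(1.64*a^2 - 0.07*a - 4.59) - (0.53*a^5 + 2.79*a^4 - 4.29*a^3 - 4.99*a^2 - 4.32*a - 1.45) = -0.53*a^5 - 2.79*a^4 + 4.29*a^3 + 6.63*a^2 + 4.25*a - 3.14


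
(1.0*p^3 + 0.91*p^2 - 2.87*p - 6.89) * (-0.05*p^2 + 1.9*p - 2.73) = -0.05*p^5 + 1.8545*p^4 - 0.8575*p^3 - 7.5928*p^2 - 5.2559*p + 18.8097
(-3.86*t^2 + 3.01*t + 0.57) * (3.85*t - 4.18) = -14.861*t^3 + 27.7233*t^2 - 10.3873*t - 2.3826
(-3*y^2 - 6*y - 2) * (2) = -6*y^2 - 12*y - 4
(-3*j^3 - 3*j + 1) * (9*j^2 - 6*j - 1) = -27*j^5 + 18*j^4 - 24*j^3 + 27*j^2 - 3*j - 1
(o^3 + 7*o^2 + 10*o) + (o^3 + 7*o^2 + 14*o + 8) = 2*o^3 + 14*o^2 + 24*o + 8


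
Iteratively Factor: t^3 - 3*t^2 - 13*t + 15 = (t - 5)*(t^2 + 2*t - 3) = (t - 5)*(t + 3)*(t - 1)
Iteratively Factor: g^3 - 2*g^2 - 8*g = (g + 2)*(g^2 - 4*g) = g*(g + 2)*(g - 4)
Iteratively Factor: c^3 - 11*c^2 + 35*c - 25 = (c - 1)*(c^2 - 10*c + 25) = (c - 5)*(c - 1)*(c - 5)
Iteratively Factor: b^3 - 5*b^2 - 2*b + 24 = (b - 3)*(b^2 - 2*b - 8) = (b - 4)*(b - 3)*(b + 2)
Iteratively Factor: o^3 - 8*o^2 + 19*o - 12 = (o - 1)*(o^2 - 7*o + 12) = (o - 3)*(o - 1)*(o - 4)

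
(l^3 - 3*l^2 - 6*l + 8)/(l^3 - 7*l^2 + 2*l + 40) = (l - 1)/(l - 5)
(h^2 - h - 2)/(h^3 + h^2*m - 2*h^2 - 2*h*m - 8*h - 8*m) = (-h^2 + h + 2)/(-h^3 - h^2*m + 2*h^2 + 2*h*m + 8*h + 8*m)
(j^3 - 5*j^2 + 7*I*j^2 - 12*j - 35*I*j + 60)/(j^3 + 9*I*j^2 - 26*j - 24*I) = (j - 5)/(j + 2*I)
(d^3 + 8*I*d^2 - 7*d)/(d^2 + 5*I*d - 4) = d*(d + 7*I)/(d + 4*I)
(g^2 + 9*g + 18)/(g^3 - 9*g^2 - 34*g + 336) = (g + 3)/(g^2 - 15*g + 56)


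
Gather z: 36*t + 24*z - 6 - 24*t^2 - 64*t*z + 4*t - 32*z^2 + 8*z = -24*t^2 + 40*t - 32*z^2 + z*(32 - 64*t) - 6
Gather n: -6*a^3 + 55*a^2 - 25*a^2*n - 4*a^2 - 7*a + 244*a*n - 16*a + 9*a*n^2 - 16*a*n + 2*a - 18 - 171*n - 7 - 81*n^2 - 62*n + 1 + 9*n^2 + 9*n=-6*a^3 + 51*a^2 - 21*a + n^2*(9*a - 72) + n*(-25*a^2 + 228*a - 224) - 24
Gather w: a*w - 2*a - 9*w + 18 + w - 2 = -2*a + w*(a - 8) + 16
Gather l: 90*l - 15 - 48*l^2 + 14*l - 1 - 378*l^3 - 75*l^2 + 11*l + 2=-378*l^3 - 123*l^2 + 115*l - 14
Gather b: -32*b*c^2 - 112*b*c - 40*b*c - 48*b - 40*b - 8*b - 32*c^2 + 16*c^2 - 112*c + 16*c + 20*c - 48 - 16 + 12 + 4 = b*(-32*c^2 - 152*c - 96) - 16*c^2 - 76*c - 48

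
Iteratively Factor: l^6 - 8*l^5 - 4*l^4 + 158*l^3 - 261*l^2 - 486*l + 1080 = (l - 5)*(l^5 - 3*l^4 - 19*l^3 + 63*l^2 + 54*l - 216) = (l - 5)*(l + 2)*(l^4 - 5*l^3 - 9*l^2 + 81*l - 108) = (l - 5)*(l + 2)*(l + 4)*(l^3 - 9*l^2 + 27*l - 27) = (l - 5)*(l - 3)*(l + 2)*(l + 4)*(l^2 - 6*l + 9) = (l - 5)*(l - 3)^2*(l + 2)*(l + 4)*(l - 3)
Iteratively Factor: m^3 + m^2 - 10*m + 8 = (m - 1)*(m^2 + 2*m - 8) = (m - 1)*(m + 4)*(m - 2)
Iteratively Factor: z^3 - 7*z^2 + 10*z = (z - 5)*(z^2 - 2*z) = z*(z - 5)*(z - 2)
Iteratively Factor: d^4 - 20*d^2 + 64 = (d - 4)*(d^3 + 4*d^2 - 4*d - 16) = (d - 4)*(d - 2)*(d^2 + 6*d + 8) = (d - 4)*(d - 2)*(d + 2)*(d + 4)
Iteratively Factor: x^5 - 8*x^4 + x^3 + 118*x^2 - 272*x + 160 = (x - 2)*(x^4 - 6*x^3 - 11*x^2 + 96*x - 80) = (x - 2)*(x + 4)*(x^3 - 10*x^2 + 29*x - 20) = (x - 5)*(x - 2)*(x + 4)*(x^2 - 5*x + 4) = (x - 5)*(x - 4)*(x - 2)*(x + 4)*(x - 1)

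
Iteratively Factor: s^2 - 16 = (s + 4)*(s - 4)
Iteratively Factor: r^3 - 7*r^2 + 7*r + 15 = (r - 5)*(r^2 - 2*r - 3) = (r - 5)*(r - 3)*(r + 1)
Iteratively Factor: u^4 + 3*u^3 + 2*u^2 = (u)*(u^3 + 3*u^2 + 2*u) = u*(u + 1)*(u^2 + 2*u) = u^2*(u + 1)*(u + 2)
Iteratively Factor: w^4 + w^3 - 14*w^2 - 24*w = (w + 2)*(w^3 - w^2 - 12*w) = w*(w + 2)*(w^2 - w - 12) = w*(w - 4)*(w + 2)*(w + 3)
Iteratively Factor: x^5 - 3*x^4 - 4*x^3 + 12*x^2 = (x - 3)*(x^4 - 4*x^2) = x*(x - 3)*(x^3 - 4*x) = x*(x - 3)*(x + 2)*(x^2 - 2*x) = x^2*(x - 3)*(x + 2)*(x - 2)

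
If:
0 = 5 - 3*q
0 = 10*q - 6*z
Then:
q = 5/3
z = 25/9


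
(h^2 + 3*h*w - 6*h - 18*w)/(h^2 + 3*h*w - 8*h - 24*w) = (h - 6)/(h - 8)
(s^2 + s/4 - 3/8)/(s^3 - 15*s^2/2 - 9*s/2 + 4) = (s + 3/4)/(s^2 - 7*s - 8)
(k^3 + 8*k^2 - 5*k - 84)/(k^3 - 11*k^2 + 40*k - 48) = (k^2 + 11*k + 28)/(k^2 - 8*k + 16)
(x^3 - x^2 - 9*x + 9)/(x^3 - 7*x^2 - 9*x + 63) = (x - 1)/(x - 7)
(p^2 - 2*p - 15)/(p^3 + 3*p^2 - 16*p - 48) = (p - 5)/(p^2 - 16)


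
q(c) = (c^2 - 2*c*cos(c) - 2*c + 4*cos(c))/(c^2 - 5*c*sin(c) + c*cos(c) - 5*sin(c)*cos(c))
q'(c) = (2*c*sin(c) + 2*c - 4*sin(c) - 2*cos(c) - 2)/(c^2 - 5*c*sin(c) + c*cos(c) - 5*sin(c)*cos(c)) + (c^2 - 2*c*cos(c) - 2*c + 4*cos(c))*(c*sin(c) + 5*c*cos(c) - 2*c - 5*sin(c)^2 + 5*sin(c) + 5*cos(c)^2 - cos(c))/(c^2 - 5*c*sin(c) + c*cos(c) - 5*sin(c)*cos(c))^2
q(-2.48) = -2.09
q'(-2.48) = 16.35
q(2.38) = -0.82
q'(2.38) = -6.06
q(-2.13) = -0.79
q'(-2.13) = 0.50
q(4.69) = 0.28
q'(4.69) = -0.11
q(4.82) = 0.27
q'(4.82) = -0.08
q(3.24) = 0.77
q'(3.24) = -0.88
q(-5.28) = 1.03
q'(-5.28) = -0.72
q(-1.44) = -1.27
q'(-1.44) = -2.17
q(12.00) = 0.55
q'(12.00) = 0.11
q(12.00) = 0.55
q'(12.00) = 0.11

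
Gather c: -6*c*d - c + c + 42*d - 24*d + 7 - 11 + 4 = -6*c*d + 18*d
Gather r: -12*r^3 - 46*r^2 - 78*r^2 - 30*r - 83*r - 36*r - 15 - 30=-12*r^3 - 124*r^2 - 149*r - 45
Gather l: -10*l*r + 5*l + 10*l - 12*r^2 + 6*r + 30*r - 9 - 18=l*(15 - 10*r) - 12*r^2 + 36*r - 27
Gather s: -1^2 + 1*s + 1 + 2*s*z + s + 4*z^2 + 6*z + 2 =s*(2*z + 2) + 4*z^2 + 6*z + 2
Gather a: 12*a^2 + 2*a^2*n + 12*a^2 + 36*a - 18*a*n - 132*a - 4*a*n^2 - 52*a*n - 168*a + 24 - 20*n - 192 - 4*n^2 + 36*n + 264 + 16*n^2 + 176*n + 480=a^2*(2*n + 24) + a*(-4*n^2 - 70*n - 264) + 12*n^2 + 192*n + 576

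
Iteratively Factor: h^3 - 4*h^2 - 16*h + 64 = (h + 4)*(h^2 - 8*h + 16) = (h - 4)*(h + 4)*(h - 4)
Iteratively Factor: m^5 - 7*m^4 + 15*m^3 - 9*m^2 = (m - 3)*(m^4 - 4*m^3 + 3*m^2) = m*(m - 3)*(m^3 - 4*m^2 + 3*m) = m*(m - 3)*(m - 1)*(m^2 - 3*m) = m*(m - 3)^2*(m - 1)*(m)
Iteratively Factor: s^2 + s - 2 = (s + 2)*(s - 1)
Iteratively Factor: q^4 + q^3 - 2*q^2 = (q)*(q^3 + q^2 - 2*q) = q*(q + 2)*(q^2 - q) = q*(q - 1)*(q + 2)*(q)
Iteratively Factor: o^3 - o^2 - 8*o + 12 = (o - 2)*(o^2 + o - 6) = (o - 2)^2*(o + 3)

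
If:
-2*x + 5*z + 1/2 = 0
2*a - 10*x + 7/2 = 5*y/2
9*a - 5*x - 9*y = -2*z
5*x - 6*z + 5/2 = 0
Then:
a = 6593/234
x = -31/26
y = 3359/117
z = -15/26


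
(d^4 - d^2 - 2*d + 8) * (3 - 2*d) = -2*d^5 + 3*d^4 + 2*d^3 + d^2 - 22*d + 24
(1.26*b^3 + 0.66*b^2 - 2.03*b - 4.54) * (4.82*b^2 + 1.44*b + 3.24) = 6.0732*b^5 + 4.9956*b^4 - 4.7518*b^3 - 22.6676*b^2 - 13.1148*b - 14.7096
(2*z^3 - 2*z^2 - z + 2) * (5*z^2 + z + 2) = 10*z^5 - 8*z^4 - 3*z^3 + 5*z^2 + 4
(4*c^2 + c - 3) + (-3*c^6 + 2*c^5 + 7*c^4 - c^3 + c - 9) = -3*c^6 + 2*c^5 + 7*c^4 - c^3 + 4*c^2 + 2*c - 12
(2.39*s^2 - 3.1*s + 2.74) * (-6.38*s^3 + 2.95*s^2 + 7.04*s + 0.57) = -15.2482*s^5 + 26.8285*s^4 - 9.8006*s^3 - 12.3787*s^2 + 17.5226*s + 1.5618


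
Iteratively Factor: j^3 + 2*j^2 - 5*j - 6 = (j + 1)*(j^2 + j - 6) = (j + 1)*(j + 3)*(j - 2)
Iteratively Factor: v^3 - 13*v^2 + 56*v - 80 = (v - 4)*(v^2 - 9*v + 20) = (v - 4)^2*(v - 5)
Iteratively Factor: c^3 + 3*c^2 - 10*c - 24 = (c + 2)*(c^2 + c - 12) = (c + 2)*(c + 4)*(c - 3)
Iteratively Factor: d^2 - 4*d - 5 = (d - 5)*(d + 1)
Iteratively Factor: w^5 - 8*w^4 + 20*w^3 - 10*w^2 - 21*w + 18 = (w - 3)*(w^4 - 5*w^3 + 5*w^2 + 5*w - 6) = (w - 3)^2*(w^3 - 2*w^2 - w + 2) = (w - 3)^2*(w - 1)*(w^2 - w - 2) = (w - 3)^2*(w - 1)*(w + 1)*(w - 2)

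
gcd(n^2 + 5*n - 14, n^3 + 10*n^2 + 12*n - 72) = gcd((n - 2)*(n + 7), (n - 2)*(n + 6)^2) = n - 2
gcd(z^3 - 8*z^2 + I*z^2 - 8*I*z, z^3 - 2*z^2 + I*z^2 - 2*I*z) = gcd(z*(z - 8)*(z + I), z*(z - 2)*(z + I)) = z^2 + I*z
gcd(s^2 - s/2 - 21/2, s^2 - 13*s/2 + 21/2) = s - 7/2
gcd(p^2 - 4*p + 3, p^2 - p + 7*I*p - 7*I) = p - 1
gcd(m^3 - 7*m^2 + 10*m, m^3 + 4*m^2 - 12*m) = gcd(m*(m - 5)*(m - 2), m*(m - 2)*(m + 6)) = m^2 - 2*m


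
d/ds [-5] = 0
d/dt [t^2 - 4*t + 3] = 2*t - 4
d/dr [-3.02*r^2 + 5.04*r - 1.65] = 5.04 - 6.04*r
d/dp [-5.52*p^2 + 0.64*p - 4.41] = 0.64 - 11.04*p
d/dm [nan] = 0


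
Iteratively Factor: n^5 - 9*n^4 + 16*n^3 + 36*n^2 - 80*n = (n - 4)*(n^4 - 5*n^3 - 4*n^2 + 20*n) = (n - 5)*(n - 4)*(n^3 - 4*n) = (n - 5)*(n - 4)*(n + 2)*(n^2 - 2*n) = (n - 5)*(n - 4)*(n - 2)*(n + 2)*(n)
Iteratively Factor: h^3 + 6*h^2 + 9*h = (h)*(h^2 + 6*h + 9) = h*(h + 3)*(h + 3)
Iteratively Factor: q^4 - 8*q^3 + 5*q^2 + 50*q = (q - 5)*(q^3 - 3*q^2 - 10*q) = q*(q - 5)*(q^2 - 3*q - 10) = q*(q - 5)*(q + 2)*(q - 5)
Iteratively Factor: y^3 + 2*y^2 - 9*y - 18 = (y - 3)*(y^2 + 5*y + 6) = (y - 3)*(y + 2)*(y + 3)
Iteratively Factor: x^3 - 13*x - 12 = (x - 4)*(x^2 + 4*x + 3) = (x - 4)*(x + 3)*(x + 1)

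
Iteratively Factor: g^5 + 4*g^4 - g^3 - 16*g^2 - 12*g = (g - 2)*(g^4 + 6*g^3 + 11*g^2 + 6*g) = (g - 2)*(g + 1)*(g^3 + 5*g^2 + 6*g) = (g - 2)*(g + 1)*(g + 2)*(g^2 + 3*g) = (g - 2)*(g + 1)*(g + 2)*(g + 3)*(g)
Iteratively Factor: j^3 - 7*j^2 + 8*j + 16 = (j + 1)*(j^2 - 8*j + 16) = (j - 4)*(j + 1)*(j - 4)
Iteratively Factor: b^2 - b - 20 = (b - 5)*(b + 4)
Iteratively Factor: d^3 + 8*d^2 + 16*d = (d + 4)*(d^2 + 4*d) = d*(d + 4)*(d + 4)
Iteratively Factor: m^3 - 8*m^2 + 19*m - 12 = (m - 4)*(m^2 - 4*m + 3) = (m - 4)*(m - 3)*(m - 1)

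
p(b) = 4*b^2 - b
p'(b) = 8*b - 1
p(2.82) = 28.99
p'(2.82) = 21.56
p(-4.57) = 88.11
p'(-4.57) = -37.56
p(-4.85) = 98.94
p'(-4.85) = -39.80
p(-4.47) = 84.39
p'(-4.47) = -36.76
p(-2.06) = 19.03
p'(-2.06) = -17.48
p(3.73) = 51.92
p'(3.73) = 28.84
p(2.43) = 21.19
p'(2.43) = 18.44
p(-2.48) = 27.08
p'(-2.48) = -20.84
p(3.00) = 33.00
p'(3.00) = 23.00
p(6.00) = 138.00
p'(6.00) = 47.00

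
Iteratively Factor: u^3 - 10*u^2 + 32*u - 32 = (u - 4)*(u^2 - 6*u + 8) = (u - 4)^2*(u - 2)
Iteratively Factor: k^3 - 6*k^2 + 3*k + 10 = (k - 5)*(k^2 - k - 2) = (k - 5)*(k - 2)*(k + 1)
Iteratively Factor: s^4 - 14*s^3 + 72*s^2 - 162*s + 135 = (s - 3)*(s^3 - 11*s^2 + 39*s - 45) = (s - 3)^2*(s^2 - 8*s + 15) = (s - 5)*(s - 3)^2*(s - 3)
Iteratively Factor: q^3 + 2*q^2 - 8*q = (q - 2)*(q^2 + 4*q) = q*(q - 2)*(q + 4)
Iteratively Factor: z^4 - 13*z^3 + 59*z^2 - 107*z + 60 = (z - 4)*(z^3 - 9*z^2 + 23*z - 15) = (z - 4)*(z - 3)*(z^2 - 6*z + 5) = (z - 5)*(z - 4)*(z - 3)*(z - 1)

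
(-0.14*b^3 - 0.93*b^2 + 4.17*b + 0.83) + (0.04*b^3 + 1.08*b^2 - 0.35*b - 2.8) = -0.1*b^3 + 0.15*b^2 + 3.82*b - 1.97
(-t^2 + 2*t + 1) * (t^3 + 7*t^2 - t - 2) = -t^5 - 5*t^4 + 16*t^3 + 7*t^2 - 5*t - 2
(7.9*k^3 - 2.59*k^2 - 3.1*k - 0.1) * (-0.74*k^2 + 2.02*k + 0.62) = -5.846*k^5 + 17.8746*k^4 + 1.9602*k^3 - 7.7938*k^2 - 2.124*k - 0.062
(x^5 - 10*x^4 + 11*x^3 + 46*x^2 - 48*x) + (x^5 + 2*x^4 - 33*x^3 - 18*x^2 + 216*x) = 2*x^5 - 8*x^4 - 22*x^3 + 28*x^2 + 168*x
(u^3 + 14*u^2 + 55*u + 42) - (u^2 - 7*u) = u^3 + 13*u^2 + 62*u + 42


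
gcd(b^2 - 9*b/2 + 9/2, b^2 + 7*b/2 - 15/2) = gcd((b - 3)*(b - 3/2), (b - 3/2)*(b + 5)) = b - 3/2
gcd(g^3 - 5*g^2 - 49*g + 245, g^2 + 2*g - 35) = g^2 + 2*g - 35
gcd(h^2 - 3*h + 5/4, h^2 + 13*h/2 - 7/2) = h - 1/2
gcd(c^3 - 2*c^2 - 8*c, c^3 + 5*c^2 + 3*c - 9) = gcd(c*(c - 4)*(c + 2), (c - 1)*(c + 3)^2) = 1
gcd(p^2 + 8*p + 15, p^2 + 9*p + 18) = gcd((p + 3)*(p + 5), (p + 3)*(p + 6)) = p + 3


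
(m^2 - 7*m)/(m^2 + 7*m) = (m - 7)/(m + 7)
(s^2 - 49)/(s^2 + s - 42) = (s - 7)/(s - 6)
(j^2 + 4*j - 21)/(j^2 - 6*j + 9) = (j + 7)/(j - 3)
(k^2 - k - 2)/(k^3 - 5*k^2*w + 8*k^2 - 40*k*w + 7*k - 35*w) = (2 - k)/(-k^2 + 5*k*w - 7*k + 35*w)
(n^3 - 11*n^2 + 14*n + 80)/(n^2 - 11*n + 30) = (n^2 - 6*n - 16)/(n - 6)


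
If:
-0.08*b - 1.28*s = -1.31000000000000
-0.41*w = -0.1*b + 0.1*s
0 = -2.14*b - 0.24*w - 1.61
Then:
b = -0.70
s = 1.07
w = -0.43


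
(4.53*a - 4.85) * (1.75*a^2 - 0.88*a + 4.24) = 7.9275*a^3 - 12.4739*a^2 + 23.4752*a - 20.564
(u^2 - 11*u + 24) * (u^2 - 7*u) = u^4 - 18*u^3 + 101*u^2 - 168*u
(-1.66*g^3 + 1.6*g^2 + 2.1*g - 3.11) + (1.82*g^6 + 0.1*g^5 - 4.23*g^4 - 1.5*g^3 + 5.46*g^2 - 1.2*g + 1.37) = 1.82*g^6 + 0.1*g^5 - 4.23*g^4 - 3.16*g^3 + 7.06*g^2 + 0.9*g - 1.74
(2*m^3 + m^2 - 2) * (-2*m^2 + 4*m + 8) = -4*m^5 + 6*m^4 + 20*m^3 + 12*m^2 - 8*m - 16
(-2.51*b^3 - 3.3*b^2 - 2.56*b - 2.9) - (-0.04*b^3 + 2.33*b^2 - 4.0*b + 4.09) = -2.47*b^3 - 5.63*b^2 + 1.44*b - 6.99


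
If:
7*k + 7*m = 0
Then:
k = -m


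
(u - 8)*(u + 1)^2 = u^3 - 6*u^2 - 15*u - 8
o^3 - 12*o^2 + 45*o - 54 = (o - 6)*(o - 3)^2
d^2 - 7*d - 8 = (d - 8)*(d + 1)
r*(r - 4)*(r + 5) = r^3 + r^2 - 20*r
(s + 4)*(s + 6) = s^2 + 10*s + 24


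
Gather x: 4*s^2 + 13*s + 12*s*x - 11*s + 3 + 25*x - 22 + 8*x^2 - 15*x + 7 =4*s^2 + 2*s + 8*x^2 + x*(12*s + 10) - 12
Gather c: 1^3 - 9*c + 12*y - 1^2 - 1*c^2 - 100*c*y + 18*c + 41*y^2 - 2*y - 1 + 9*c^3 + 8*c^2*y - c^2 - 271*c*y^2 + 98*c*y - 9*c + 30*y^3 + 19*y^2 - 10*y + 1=9*c^3 + c^2*(8*y - 2) + c*(-271*y^2 - 2*y) + 30*y^3 + 60*y^2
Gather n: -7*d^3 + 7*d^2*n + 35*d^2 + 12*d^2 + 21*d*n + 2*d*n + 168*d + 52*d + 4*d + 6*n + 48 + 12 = -7*d^3 + 47*d^2 + 224*d + n*(7*d^2 + 23*d + 6) + 60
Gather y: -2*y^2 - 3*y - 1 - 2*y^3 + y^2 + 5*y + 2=-2*y^3 - y^2 + 2*y + 1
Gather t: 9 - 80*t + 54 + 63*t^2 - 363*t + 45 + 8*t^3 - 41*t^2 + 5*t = 8*t^3 + 22*t^2 - 438*t + 108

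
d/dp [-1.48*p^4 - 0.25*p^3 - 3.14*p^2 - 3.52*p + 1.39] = -5.92*p^3 - 0.75*p^2 - 6.28*p - 3.52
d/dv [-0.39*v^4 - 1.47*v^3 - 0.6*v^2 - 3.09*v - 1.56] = -1.56*v^3 - 4.41*v^2 - 1.2*v - 3.09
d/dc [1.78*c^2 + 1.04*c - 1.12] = 3.56*c + 1.04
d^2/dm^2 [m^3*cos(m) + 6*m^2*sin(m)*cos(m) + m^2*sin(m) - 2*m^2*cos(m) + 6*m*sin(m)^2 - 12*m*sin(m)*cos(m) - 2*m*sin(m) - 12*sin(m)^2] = -m^3*cos(m) - 7*m^2*sin(m) - 12*m^2*sin(2*m) + 2*m^2*cos(m) + 24*m*sin(2*m) + 10*sqrt(2)*m*sin(m + pi/4) + 36*m*cos(2*m) + 2*sin(m) + 18*sin(2*m) - 8*cos(m) - 48*cos(2*m)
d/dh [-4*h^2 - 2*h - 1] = -8*h - 2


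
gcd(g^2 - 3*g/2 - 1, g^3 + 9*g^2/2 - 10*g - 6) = g^2 - 3*g/2 - 1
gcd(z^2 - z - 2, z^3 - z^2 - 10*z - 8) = z + 1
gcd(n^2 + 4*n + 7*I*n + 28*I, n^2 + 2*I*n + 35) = n + 7*I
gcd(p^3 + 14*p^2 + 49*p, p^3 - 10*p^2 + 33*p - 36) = 1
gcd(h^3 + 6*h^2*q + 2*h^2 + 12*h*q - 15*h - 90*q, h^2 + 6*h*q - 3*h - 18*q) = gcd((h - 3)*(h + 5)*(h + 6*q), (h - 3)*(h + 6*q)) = h^2 + 6*h*q - 3*h - 18*q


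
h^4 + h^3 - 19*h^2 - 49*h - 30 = (h - 5)*(h + 1)*(h + 2)*(h + 3)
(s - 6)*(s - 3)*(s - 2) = s^3 - 11*s^2 + 36*s - 36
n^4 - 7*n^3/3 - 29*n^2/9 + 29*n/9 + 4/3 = (n - 3)*(n - 1)*(n + 1/3)*(n + 4/3)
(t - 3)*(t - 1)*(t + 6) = t^3 + 2*t^2 - 21*t + 18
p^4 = p^4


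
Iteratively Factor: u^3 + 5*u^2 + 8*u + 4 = (u + 2)*(u^2 + 3*u + 2) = (u + 1)*(u + 2)*(u + 2)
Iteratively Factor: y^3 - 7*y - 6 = (y + 2)*(y^2 - 2*y - 3) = (y - 3)*(y + 2)*(y + 1)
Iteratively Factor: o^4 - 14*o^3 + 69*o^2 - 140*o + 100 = (o - 5)*(o^3 - 9*o^2 + 24*o - 20) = (o - 5)^2*(o^2 - 4*o + 4) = (o - 5)^2*(o - 2)*(o - 2)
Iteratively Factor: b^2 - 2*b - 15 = (b + 3)*(b - 5)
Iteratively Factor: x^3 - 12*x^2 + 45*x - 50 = (x - 5)*(x^2 - 7*x + 10) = (x - 5)^2*(x - 2)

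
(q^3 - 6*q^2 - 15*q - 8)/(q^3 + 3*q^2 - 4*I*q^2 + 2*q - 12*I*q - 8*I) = (q^2 - 7*q - 8)/(q^2 + q*(2 - 4*I) - 8*I)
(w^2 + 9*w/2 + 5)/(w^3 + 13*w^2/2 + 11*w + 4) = (2*w + 5)/(2*w^2 + 9*w + 4)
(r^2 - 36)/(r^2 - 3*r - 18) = (r + 6)/(r + 3)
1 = 1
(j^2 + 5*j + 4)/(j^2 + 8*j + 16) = (j + 1)/(j + 4)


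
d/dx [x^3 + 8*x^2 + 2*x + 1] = 3*x^2 + 16*x + 2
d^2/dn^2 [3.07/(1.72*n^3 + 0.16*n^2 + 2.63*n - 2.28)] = (-(31.6824*n + 0.9824)*(1.72*n^3 + 0.16*n^2 + 2.63*n - 2.28) + 3.07*(5.16*n^2 + 0.32*n + 2.63)*(10.32*n^2 + 0.64*n + 5.26))/(1.72*n^3 + 0.16*n^2 + 2.63*n - 2.28)^3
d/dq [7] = 0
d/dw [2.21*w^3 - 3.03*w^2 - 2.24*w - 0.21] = 6.63*w^2 - 6.06*w - 2.24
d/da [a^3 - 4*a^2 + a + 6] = 3*a^2 - 8*a + 1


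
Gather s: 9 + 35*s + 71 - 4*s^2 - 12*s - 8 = -4*s^2 + 23*s + 72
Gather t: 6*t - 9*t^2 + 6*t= -9*t^2 + 12*t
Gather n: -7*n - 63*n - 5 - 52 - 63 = -70*n - 120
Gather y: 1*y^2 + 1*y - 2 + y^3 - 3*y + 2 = y^3 + y^2 - 2*y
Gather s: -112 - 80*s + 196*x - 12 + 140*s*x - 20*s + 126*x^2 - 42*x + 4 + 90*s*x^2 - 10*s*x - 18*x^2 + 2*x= s*(90*x^2 + 130*x - 100) + 108*x^2 + 156*x - 120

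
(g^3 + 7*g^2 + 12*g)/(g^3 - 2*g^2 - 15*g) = (g + 4)/(g - 5)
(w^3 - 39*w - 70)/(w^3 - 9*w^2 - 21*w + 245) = (w + 2)/(w - 7)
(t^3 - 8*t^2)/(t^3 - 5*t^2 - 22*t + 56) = t^2*(t - 8)/(t^3 - 5*t^2 - 22*t + 56)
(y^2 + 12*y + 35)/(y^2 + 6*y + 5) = (y + 7)/(y + 1)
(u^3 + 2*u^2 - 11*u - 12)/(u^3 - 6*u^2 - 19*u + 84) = (u + 1)/(u - 7)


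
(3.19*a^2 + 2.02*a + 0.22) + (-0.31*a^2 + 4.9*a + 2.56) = 2.88*a^2 + 6.92*a + 2.78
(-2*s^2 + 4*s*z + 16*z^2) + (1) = -2*s^2 + 4*s*z + 16*z^2 + 1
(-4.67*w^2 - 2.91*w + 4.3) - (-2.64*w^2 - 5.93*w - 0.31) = -2.03*w^2 + 3.02*w + 4.61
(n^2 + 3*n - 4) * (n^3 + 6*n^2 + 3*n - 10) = n^5 + 9*n^4 + 17*n^3 - 25*n^2 - 42*n + 40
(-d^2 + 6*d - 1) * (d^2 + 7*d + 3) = -d^4 - d^3 + 38*d^2 + 11*d - 3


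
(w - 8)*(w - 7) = w^2 - 15*w + 56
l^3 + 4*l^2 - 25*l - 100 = (l - 5)*(l + 4)*(l + 5)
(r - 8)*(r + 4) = r^2 - 4*r - 32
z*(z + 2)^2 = z^3 + 4*z^2 + 4*z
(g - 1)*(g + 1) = g^2 - 1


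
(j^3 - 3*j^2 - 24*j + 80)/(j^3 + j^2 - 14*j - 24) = (j^2 + j - 20)/(j^2 + 5*j + 6)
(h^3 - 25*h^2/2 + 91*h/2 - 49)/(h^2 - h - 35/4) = 2*(h^2 - 9*h + 14)/(2*h + 5)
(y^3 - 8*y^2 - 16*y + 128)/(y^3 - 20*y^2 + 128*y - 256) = (y + 4)/(y - 8)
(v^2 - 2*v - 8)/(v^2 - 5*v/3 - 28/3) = 3*(v + 2)/(3*v + 7)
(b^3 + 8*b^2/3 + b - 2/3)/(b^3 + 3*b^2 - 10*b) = (b^3 + 8*b^2/3 + b - 2/3)/(b*(b^2 + 3*b - 10))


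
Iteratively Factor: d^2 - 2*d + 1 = (d - 1)*(d - 1)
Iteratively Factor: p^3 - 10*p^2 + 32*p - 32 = (p - 4)*(p^2 - 6*p + 8) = (p - 4)*(p - 2)*(p - 4)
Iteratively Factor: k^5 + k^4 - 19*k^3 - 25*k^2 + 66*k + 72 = (k + 3)*(k^4 - 2*k^3 - 13*k^2 + 14*k + 24) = (k + 1)*(k + 3)*(k^3 - 3*k^2 - 10*k + 24) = (k - 2)*(k + 1)*(k + 3)*(k^2 - k - 12) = (k - 2)*(k + 1)*(k + 3)^2*(k - 4)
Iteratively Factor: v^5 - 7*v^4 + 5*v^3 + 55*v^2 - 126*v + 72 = (v - 2)*(v^4 - 5*v^3 - 5*v^2 + 45*v - 36) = (v - 2)*(v - 1)*(v^3 - 4*v^2 - 9*v + 36) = (v - 2)*(v - 1)*(v + 3)*(v^2 - 7*v + 12) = (v - 3)*(v - 2)*(v - 1)*(v + 3)*(v - 4)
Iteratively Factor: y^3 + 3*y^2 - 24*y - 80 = (y - 5)*(y^2 + 8*y + 16) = (y - 5)*(y + 4)*(y + 4)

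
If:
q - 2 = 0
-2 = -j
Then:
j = 2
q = 2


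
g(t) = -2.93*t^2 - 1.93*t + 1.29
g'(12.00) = -72.25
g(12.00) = -443.79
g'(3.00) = -19.51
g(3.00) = -30.87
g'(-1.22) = 5.22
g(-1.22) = -0.72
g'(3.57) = -22.85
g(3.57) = -42.94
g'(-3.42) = 18.11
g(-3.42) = -26.38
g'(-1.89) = 9.15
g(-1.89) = -5.53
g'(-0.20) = -0.76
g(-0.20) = 1.56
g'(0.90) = -7.20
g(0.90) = -2.82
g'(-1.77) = 8.44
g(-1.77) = -4.47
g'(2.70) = -17.75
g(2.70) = -25.28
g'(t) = -5.86*t - 1.93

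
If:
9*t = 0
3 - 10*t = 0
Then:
No Solution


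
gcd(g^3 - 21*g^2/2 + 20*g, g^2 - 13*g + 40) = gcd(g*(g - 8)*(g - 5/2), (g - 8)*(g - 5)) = g - 8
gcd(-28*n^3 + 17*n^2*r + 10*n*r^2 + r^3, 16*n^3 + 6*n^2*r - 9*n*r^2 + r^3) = 1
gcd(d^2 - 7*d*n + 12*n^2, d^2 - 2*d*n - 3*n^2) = d - 3*n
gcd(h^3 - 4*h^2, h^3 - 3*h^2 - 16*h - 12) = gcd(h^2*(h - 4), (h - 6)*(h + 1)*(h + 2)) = 1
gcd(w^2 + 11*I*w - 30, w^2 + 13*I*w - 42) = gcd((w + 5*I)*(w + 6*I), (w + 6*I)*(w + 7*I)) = w + 6*I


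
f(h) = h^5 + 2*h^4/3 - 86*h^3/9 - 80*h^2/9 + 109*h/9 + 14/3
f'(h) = 5*h^4 + 8*h^3/3 - 86*h^2/3 - 160*h/9 + 109/9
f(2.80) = -27.79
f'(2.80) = 103.45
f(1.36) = -12.41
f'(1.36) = -41.28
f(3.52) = 163.15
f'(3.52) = 478.26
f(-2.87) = -26.91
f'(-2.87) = 103.20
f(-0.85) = -6.28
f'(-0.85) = 7.48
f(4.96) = 2085.53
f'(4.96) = 2570.28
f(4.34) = 884.93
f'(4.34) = 1386.89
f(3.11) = 22.23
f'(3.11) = 227.52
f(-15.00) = -695552.00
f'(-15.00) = 237953.78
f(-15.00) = -695552.00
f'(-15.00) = 237953.78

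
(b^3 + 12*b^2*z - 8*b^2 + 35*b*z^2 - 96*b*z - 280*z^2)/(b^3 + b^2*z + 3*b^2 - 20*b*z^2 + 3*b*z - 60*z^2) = (-b^2 - 7*b*z + 8*b + 56*z)/(-b^2 + 4*b*z - 3*b + 12*z)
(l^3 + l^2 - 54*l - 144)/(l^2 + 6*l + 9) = (l^2 - 2*l - 48)/(l + 3)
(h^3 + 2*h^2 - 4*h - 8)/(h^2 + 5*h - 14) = (h^2 + 4*h + 4)/(h + 7)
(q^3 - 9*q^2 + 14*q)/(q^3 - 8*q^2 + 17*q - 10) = q*(q - 7)/(q^2 - 6*q + 5)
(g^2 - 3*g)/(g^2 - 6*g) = (g - 3)/(g - 6)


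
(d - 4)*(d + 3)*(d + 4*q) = d^3 + 4*d^2*q - d^2 - 4*d*q - 12*d - 48*q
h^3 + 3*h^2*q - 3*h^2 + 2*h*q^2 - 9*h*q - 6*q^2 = (h - 3)*(h + q)*(h + 2*q)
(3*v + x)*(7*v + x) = 21*v^2 + 10*v*x + x^2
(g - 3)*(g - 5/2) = g^2 - 11*g/2 + 15/2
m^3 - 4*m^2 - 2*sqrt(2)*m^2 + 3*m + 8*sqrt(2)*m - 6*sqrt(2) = (m - 3)*(m - 1)*(m - 2*sqrt(2))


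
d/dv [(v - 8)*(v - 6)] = 2*v - 14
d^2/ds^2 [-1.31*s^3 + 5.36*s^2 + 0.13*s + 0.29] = 10.72 - 7.86*s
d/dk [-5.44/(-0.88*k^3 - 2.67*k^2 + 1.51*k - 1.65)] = (-14.3616*k^2 - 29.0496*k + 8.2144)/(0.88*k^3 + 2.67*k^2 - 1.51*k + 1.65)^2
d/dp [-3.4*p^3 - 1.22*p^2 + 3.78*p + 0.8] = -10.2*p^2 - 2.44*p + 3.78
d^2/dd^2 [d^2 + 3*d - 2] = 2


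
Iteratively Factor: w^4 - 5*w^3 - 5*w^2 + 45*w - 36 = (w - 4)*(w^3 - w^2 - 9*w + 9) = (w - 4)*(w - 3)*(w^2 + 2*w - 3) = (w - 4)*(w - 3)*(w - 1)*(w + 3)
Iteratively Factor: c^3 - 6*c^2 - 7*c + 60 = (c + 3)*(c^2 - 9*c + 20) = (c - 5)*(c + 3)*(c - 4)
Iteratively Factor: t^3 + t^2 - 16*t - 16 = (t - 4)*(t^2 + 5*t + 4) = (t - 4)*(t + 4)*(t + 1)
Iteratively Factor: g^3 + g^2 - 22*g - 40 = (g + 2)*(g^2 - g - 20) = (g + 2)*(g + 4)*(g - 5)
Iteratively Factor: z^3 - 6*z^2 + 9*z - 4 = (z - 1)*(z^2 - 5*z + 4) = (z - 1)^2*(z - 4)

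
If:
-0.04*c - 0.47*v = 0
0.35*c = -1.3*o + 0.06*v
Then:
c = -11.75*v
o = 3.20961538461538*v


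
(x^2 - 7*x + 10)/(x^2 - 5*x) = (x - 2)/x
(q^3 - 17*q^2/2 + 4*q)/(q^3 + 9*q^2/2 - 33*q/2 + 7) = q*(q - 8)/(q^2 + 5*q - 14)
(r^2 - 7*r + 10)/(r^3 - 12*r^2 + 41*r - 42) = (r - 5)/(r^2 - 10*r + 21)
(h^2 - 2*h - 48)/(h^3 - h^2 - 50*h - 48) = 1/(h + 1)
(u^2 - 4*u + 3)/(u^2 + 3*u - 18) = (u - 1)/(u + 6)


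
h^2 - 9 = (h - 3)*(h + 3)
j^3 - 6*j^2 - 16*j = j*(j - 8)*(j + 2)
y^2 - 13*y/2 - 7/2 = (y - 7)*(y + 1/2)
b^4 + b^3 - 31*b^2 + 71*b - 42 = (b - 3)*(b - 2)*(b - 1)*(b + 7)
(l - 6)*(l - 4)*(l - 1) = l^3 - 11*l^2 + 34*l - 24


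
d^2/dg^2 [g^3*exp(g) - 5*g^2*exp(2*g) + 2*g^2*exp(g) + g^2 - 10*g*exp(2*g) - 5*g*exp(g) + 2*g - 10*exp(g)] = g^3*exp(g) - 20*g^2*exp(2*g) + 8*g^2*exp(g) - 80*g*exp(2*g) + 9*g*exp(g) - 50*exp(2*g) - 16*exp(g) + 2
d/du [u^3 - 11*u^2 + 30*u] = 3*u^2 - 22*u + 30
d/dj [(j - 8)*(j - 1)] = 2*j - 9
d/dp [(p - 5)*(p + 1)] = 2*p - 4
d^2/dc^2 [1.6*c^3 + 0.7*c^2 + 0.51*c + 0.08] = 9.6*c + 1.4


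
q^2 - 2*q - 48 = (q - 8)*(q + 6)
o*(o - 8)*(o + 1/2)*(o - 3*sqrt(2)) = o^4 - 15*o^3/2 - 3*sqrt(2)*o^3 - 4*o^2 + 45*sqrt(2)*o^2/2 + 12*sqrt(2)*o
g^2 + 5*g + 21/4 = (g + 3/2)*(g + 7/2)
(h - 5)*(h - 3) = h^2 - 8*h + 15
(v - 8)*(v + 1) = v^2 - 7*v - 8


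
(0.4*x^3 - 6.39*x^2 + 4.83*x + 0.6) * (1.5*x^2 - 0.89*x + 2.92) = 0.6*x^5 - 9.941*x^4 + 14.1001*x^3 - 22.0575*x^2 + 13.5696*x + 1.752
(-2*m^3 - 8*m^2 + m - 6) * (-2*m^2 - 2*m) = 4*m^5 + 20*m^4 + 14*m^3 + 10*m^2 + 12*m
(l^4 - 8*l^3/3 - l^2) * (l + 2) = l^5 - 2*l^4/3 - 19*l^3/3 - 2*l^2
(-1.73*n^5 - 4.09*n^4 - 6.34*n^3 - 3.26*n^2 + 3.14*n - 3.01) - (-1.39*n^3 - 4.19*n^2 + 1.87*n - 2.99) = -1.73*n^5 - 4.09*n^4 - 4.95*n^3 + 0.930000000000001*n^2 + 1.27*n - 0.0199999999999996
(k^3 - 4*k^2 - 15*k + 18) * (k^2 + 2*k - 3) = k^5 - 2*k^4 - 26*k^3 + 81*k - 54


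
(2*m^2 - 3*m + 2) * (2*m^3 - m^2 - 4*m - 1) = 4*m^5 - 8*m^4 - m^3 + 8*m^2 - 5*m - 2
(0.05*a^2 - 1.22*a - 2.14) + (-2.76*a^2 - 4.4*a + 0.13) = -2.71*a^2 - 5.62*a - 2.01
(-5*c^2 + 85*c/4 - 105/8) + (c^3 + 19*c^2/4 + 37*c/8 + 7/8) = c^3 - c^2/4 + 207*c/8 - 49/4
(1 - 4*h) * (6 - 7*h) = 28*h^2 - 31*h + 6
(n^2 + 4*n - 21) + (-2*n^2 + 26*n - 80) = -n^2 + 30*n - 101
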